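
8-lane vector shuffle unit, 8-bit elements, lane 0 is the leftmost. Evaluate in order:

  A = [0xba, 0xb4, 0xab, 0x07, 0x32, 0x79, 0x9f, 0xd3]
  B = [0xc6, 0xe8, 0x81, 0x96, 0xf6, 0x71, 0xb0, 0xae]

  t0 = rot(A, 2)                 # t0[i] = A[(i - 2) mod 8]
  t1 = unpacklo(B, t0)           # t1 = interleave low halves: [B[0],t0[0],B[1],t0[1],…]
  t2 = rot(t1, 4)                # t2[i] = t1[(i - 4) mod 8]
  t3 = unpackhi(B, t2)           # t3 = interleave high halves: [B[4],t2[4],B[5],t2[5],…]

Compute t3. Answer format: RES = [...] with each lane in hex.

RES = [ 0xf6  0xc6  0x71  0x9f  0xb0  0xe8  0xae  0xd3 ]

t0 = [0x9f, 0xd3, 0xba, 0xb4, 0xab, 0x07, 0x32, 0x79]
t1 = [0xc6, 0x9f, 0xe8, 0xd3, 0x81, 0xba, 0x96, 0xb4]
t2 = [0x81, 0xba, 0x96, 0xb4, 0xc6, 0x9f, 0xe8, 0xd3]
t3 = [0xf6, 0xc6, 0x71, 0x9f, 0xb0, 0xe8, 0xae, 0xd3]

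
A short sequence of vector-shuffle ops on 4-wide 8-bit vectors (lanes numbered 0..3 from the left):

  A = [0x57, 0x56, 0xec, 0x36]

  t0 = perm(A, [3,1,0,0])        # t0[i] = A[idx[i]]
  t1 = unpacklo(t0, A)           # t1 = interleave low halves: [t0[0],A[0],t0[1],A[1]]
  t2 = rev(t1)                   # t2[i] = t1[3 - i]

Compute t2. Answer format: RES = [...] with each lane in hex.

  t0: 36 56 57 57
  t1: 36 57 56 56
  t2: 56 56 57 36

RES = [0x56, 0x56, 0x57, 0x36]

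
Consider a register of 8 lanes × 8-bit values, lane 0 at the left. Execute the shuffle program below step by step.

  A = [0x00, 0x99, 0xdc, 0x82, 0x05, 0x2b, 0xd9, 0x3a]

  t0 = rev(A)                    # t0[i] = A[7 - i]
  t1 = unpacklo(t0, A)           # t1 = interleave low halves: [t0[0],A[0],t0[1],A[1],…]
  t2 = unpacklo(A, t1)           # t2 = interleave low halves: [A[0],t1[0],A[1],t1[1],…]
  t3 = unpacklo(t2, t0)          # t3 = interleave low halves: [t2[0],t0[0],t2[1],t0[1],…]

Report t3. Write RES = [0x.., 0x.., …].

RES = [ 0x00  0x3a  0x3a  0xd9  0x99  0x2b  0x00  0x05 ]

→ t0 |3a|d9|2b|05|82|dc|99|00|
→ t1 |3a|00|d9|99|2b|dc|05|82|
→ t2 |00|3a|99|00|dc|d9|82|99|
→ t3 |00|3a|3a|d9|99|2b|00|05|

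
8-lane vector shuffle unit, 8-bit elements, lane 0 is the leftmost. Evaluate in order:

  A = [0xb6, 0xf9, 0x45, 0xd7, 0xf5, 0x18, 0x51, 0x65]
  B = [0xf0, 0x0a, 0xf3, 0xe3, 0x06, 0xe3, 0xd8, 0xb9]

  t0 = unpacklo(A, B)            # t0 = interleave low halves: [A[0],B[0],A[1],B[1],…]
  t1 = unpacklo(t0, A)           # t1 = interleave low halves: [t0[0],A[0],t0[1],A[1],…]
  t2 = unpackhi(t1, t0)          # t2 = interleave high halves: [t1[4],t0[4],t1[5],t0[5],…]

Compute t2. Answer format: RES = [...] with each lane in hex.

RES = [0xf9, 0x45, 0x45, 0xf3, 0x0a, 0xd7, 0xd7, 0xe3]

t0 = [0xb6, 0xf0, 0xf9, 0x0a, 0x45, 0xf3, 0xd7, 0xe3]
t1 = [0xb6, 0xb6, 0xf0, 0xf9, 0xf9, 0x45, 0x0a, 0xd7]
t2 = [0xf9, 0x45, 0x45, 0xf3, 0x0a, 0xd7, 0xd7, 0xe3]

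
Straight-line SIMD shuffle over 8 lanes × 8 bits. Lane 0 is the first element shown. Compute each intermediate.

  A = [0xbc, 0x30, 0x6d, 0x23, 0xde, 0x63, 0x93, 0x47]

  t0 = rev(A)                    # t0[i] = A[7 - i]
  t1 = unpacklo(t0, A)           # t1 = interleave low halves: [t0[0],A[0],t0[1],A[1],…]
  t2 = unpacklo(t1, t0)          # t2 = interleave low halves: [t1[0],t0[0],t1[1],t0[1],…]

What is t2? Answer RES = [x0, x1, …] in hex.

t0 = [0x47, 0x93, 0x63, 0xde, 0x23, 0x6d, 0x30, 0xbc]
t1 = [0x47, 0xbc, 0x93, 0x30, 0x63, 0x6d, 0xde, 0x23]
t2 = [0x47, 0x47, 0xbc, 0x93, 0x93, 0x63, 0x30, 0xde]

RES = [0x47, 0x47, 0xbc, 0x93, 0x93, 0x63, 0x30, 0xde]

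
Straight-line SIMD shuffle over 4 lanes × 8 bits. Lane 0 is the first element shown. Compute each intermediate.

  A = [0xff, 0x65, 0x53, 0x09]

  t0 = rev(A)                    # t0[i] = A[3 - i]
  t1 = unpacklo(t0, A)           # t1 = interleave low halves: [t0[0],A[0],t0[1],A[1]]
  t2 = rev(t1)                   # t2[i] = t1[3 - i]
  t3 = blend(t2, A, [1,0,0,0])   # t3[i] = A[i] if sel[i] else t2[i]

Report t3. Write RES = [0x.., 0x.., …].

t0 = [0x09, 0x53, 0x65, 0xff]
t1 = [0x09, 0xff, 0x53, 0x65]
t2 = [0x65, 0x53, 0xff, 0x09]
t3 = [0xff, 0x53, 0xff, 0x09]

RES = [0xff, 0x53, 0xff, 0x09]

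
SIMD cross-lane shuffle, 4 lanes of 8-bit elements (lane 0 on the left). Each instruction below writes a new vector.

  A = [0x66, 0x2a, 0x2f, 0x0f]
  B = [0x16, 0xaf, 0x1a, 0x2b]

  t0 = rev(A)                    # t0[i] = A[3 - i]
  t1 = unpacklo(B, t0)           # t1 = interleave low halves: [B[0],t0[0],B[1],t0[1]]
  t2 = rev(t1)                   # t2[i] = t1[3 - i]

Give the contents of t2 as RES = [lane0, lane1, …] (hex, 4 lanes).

→ t0 |0f|2f|2a|66|
→ t1 |16|0f|af|2f|
→ t2 |2f|af|0f|16|

RES = [ 0x2f  0xaf  0x0f  0x16 ]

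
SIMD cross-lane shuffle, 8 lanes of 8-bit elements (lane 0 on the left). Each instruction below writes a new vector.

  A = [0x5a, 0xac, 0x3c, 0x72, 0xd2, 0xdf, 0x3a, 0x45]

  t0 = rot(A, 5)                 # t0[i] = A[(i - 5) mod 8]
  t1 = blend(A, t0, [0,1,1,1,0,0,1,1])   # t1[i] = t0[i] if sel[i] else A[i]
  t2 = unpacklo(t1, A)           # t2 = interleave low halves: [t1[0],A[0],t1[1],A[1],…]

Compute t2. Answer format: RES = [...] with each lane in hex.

  t0: 72 d2 df 3a 45 5a ac 3c
  t1: 5a d2 df 3a d2 df ac 3c
  t2: 5a 5a d2 ac df 3c 3a 72

RES = [ 0x5a  0x5a  0xd2  0xac  0xdf  0x3c  0x3a  0x72 ]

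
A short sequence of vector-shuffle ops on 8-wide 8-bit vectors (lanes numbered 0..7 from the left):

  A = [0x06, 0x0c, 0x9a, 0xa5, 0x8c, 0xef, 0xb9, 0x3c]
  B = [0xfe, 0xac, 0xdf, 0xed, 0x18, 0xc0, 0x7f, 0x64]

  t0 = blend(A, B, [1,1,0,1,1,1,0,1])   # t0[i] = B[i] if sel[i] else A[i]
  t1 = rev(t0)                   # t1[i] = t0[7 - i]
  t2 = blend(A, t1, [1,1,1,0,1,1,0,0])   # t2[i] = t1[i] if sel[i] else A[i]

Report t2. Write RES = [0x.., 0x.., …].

RES = [0x64, 0xb9, 0xc0, 0xa5, 0xed, 0x9a, 0xb9, 0x3c]

→ t0 |fe|ac|9a|ed|18|c0|b9|64|
→ t1 |64|b9|c0|18|ed|9a|ac|fe|
→ t2 |64|b9|c0|a5|ed|9a|b9|3c|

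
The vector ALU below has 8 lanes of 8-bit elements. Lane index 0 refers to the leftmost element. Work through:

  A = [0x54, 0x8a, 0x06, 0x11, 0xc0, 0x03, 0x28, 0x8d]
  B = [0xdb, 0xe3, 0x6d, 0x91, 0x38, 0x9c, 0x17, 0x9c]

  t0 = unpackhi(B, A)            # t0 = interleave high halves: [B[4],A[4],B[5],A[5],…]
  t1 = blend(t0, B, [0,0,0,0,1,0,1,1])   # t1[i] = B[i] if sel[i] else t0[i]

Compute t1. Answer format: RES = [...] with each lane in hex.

t0 = [0x38, 0xc0, 0x9c, 0x03, 0x17, 0x28, 0x9c, 0x8d]
t1 = [0x38, 0xc0, 0x9c, 0x03, 0x38, 0x28, 0x17, 0x9c]

RES = [ 0x38  0xc0  0x9c  0x03  0x38  0x28  0x17  0x9c ]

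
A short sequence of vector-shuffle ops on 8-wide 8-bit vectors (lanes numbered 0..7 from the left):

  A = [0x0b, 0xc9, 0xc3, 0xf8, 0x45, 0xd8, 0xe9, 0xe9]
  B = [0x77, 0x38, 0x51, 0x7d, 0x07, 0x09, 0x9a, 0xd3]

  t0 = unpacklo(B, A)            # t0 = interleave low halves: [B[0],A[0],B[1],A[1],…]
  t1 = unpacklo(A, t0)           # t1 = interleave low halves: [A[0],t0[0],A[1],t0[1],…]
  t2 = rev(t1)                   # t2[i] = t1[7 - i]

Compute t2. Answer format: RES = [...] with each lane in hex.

RES = [ 0xc9  0xf8  0x38  0xc3  0x0b  0xc9  0x77  0x0b ]

→ t0 |77|0b|38|c9|51|c3|7d|f8|
→ t1 |0b|77|c9|0b|c3|38|f8|c9|
→ t2 |c9|f8|38|c3|0b|c9|77|0b|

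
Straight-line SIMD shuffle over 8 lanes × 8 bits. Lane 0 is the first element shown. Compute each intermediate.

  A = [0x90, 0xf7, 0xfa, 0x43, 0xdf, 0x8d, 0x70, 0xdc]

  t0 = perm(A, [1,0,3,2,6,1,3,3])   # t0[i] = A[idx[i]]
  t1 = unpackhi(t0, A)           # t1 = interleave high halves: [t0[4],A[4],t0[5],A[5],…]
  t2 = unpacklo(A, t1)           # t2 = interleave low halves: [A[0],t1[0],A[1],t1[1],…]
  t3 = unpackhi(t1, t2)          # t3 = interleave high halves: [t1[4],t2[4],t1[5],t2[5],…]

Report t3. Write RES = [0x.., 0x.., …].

RES = [0x43, 0xfa, 0x70, 0xf7, 0x43, 0x43, 0xdc, 0x8d]

t0 = [0xf7, 0x90, 0x43, 0xfa, 0x70, 0xf7, 0x43, 0x43]
t1 = [0x70, 0xdf, 0xf7, 0x8d, 0x43, 0x70, 0x43, 0xdc]
t2 = [0x90, 0x70, 0xf7, 0xdf, 0xfa, 0xf7, 0x43, 0x8d]
t3 = [0x43, 0xfa, 0x70, 0xf7, 0x43, 0x43, 0xdc, 0x8d]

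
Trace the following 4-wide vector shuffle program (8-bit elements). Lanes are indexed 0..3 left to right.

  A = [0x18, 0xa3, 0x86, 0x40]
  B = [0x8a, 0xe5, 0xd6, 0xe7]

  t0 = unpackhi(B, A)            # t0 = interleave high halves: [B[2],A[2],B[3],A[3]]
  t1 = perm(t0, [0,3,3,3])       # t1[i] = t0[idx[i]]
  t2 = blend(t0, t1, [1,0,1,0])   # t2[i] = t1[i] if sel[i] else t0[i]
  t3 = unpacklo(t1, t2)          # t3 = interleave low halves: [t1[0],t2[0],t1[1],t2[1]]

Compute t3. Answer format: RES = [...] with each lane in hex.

RES = [0xd6, 0xd6, 0x40, 0x86]

  t0: d6 86 e7 40
  t1: d6 40 40 40
  t2: d6 86 40 40
  t3: d6 d6 40 86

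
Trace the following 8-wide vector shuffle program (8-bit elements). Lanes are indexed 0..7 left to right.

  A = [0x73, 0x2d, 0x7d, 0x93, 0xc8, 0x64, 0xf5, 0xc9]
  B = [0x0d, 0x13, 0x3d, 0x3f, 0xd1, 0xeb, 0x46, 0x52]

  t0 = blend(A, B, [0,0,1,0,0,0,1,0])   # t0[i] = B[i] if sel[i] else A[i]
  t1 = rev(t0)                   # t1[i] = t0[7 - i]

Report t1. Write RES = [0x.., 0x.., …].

t0 = [0x73, 0x2d, 0x3d, 0x93, 0xc8, 0x64, 0x46, 0xc9]
t1 = [0xc9, 0x46, 0x64, 0xc8, 0x93, 0x3d, 0x2d, 0x73]

RES = [0xc9, 0x46, 0x64, 0xc8, 0x93, 0x3d, 0x2d, 0x73]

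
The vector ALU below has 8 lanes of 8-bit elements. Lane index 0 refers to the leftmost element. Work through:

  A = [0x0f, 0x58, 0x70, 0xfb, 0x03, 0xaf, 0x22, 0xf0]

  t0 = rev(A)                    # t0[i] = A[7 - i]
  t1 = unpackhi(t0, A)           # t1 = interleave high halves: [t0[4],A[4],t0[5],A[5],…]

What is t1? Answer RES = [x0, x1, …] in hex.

  t0: f0 22 af 03 fb 70 58 0f
  t1: fb 03 70 af 58 22 0f f0

RES = [ 0xfb  0x03  0x70  0xaf  0x58  0x22  0x0f  0xf0 ]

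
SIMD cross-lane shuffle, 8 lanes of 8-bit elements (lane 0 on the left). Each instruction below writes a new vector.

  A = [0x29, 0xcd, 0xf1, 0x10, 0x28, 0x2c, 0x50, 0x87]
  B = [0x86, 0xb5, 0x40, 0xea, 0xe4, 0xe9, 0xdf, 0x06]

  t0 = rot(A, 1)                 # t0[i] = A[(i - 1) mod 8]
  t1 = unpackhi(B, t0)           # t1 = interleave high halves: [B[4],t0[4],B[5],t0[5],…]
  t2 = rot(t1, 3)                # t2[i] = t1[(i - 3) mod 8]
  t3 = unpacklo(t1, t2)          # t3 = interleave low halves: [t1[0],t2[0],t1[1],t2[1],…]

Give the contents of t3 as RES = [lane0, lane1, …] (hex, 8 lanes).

RES = [ 0xe4  0x2c  0x10  0x06  0xe9  0x50  0x28  0xe4 ]

→ t0 |87|29|cd|f1|10|28|2c|50|
→ t1 |e4|10|e9|28|df|2c|06|50|
→ t2 |2c|06|50|e4|10|e9|28|df|
→ t3 |e4|2c|10|06|e9|50|28|e4|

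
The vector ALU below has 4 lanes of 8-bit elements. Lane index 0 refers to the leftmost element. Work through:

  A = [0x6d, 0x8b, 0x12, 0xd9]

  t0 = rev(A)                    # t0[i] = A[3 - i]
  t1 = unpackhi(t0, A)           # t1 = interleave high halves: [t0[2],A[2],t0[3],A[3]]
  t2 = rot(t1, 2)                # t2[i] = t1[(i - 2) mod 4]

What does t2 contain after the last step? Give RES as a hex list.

  t0: d9 12 8b 6d
  t1: 8b 12 6d d9
  t2: 6d d9 8b 12

RES = [ 0x6d  0xd9  0x8b  0x12 ]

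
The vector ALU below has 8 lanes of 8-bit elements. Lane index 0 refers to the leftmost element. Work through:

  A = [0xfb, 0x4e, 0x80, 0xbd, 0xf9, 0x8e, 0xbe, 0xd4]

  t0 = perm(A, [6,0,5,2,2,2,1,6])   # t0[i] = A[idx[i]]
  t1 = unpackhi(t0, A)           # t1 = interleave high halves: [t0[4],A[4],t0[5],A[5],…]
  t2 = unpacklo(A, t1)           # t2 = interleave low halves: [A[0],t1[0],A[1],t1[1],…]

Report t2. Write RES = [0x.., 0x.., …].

t0 = [0xbe, 0xfb, 0x8e, 0x80, 0x80, 0x80, 0x4e, 0xbe]
t1 = [0x80, 0xf9, 0x80, 0x8e, 0x4e, 0xbe, 0xbe, 0xd4]
t2 = [0xfb, 0x80, 0x4e, 0xf9, 0x80, 0x80, 0xbd, 0x8e]

RES = [ 0xfb  0x80  0x4e  0xf9  0x80  0x80  0xbd  0x8e ]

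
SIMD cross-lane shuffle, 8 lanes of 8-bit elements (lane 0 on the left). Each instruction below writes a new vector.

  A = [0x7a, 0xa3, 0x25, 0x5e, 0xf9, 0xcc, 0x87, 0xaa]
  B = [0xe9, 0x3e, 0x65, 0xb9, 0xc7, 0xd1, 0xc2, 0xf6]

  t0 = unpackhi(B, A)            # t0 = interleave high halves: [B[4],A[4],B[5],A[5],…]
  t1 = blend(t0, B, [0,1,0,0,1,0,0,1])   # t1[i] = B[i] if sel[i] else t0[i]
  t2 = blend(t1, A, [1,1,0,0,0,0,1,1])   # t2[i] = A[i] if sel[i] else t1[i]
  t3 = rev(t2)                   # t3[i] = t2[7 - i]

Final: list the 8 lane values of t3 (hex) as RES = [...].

t0 = [0xc7, 0xf9, 0xd1, 0xcc, 0xc2, 0x87, 0xf6, 0xaa]
t1 = [0xc7, 0x3e, 0xd1, 0xcc, 0xc7, 0x87, 0xf6, 0xf6]
t2 = [0x7a, 0xa3, 0xd1, 0xcc, 0xc7, 0x87, 0x87, 0xaa]
t3 = [0xaa, 0x87, 0x87, 0xc7, 0xcc, 0xd1, 0xa3, 0x7a]

RES = [0xaa, 0x87, 0x87, 0xc7, 0xcc, 0xd1, 0xa3, 0x7a]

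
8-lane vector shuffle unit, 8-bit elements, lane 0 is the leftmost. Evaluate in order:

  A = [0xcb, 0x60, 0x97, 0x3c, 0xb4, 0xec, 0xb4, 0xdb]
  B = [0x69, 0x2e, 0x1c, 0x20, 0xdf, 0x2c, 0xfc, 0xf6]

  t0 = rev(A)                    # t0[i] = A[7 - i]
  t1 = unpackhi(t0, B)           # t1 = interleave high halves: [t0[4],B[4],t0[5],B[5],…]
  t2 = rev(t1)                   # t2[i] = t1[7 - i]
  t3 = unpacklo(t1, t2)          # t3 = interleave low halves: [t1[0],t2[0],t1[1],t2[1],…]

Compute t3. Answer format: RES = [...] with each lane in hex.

t0 = [0xdb, 0xb4, 0xec, 0xb4, 0x3c, 0x97, 0x60, 0xcb]
t1 = [0x3c, 0xdf, 0x97, 0x2c, 0x60, 0xfc, 0xcb, 0xf6]
t2 = [0xf6, 0xcb, 0xfc, 0x60, 0x2c, 0x97, 0xdf, 0x3c]
t3 = [0x3c, 0xf6, 0xdf, 0xcb, 0x97, 0xfc, 0x2c, 0x60]

RES = [0x3c, 0xf6, 0xdf, 0xcb, 0x97, 0xfc, 0x2c, 0x60]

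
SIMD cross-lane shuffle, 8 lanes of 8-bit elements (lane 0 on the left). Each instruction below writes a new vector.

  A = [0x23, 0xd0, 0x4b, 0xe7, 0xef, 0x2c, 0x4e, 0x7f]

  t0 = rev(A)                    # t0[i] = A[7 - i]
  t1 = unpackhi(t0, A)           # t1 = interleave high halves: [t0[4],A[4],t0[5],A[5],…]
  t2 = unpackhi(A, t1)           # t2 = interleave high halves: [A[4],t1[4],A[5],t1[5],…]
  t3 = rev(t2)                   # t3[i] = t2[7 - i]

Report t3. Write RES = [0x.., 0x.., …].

t0 = [0x7f, 0x4e, 0x2c, 0xef, 0xe7, 0x4b, 0xd0, 0x23]
t1 = [0xe7, 0xef, 0x4b, 0x2c, 0xd0, 0x4e, 0x23, 0x7f]
t2 = [0xef, 0xd0, 0x2c, 0x4e, 0x4e, 0x23, 0x7f, 0x7f]
t3 = [0x7f, 0x7f, 0x23, 0x4e, 0x4e, 0x2c, 0xd0, 0xef]

RES = [0x7f, 0x7f, 0x23, 0x4e, 0x4e, 0x2c, 0xd0, 0xef]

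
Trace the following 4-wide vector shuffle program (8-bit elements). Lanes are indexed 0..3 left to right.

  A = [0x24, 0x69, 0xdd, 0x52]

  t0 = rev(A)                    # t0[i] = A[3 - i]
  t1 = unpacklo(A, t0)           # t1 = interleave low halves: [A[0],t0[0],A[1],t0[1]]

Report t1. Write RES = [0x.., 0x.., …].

  t0: 52 dd 69 24
  t1: 24 52 69 dd

RES = [0x24, 0x52, 0x69, 0xdd]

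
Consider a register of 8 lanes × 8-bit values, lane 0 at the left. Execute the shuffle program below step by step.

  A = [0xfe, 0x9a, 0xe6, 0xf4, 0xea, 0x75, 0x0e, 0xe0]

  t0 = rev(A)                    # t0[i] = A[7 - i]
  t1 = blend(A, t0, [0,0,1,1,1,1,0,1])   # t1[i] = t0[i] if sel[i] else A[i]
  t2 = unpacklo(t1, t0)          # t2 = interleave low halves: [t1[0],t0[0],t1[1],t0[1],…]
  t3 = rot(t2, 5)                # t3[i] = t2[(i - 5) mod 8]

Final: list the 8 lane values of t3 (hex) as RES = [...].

RES = [0x0e, 0x75, 0x75, 0xea, 0xea, 0xfe, 0xe0, 0x9a]

→ t0 |e0|0e|75|ea|f4|e6|9a|fe|
→ t1 |fe|9a|75|ea|f4|e6|0e|fe|
→ t2 |fe|e0|9a|0e|75|75|ea|ea|
→ t3 |0e|75|75|ea|ea|fe|e0|9a|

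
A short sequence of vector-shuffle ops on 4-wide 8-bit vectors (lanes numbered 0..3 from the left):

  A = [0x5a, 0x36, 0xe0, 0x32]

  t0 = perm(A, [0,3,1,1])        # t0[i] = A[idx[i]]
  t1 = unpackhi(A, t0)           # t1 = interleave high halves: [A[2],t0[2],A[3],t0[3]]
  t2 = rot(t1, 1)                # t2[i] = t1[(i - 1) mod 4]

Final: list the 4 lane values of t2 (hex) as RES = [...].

t0 = [0x5a, 0x32, 0x36, 0x36]
t1 = [0xe0, 0x36, 0x32, 0x36]
t2 = [0x36, 0xe0, 0x36, 0x32]

RES = [0x36, 0xe0, 0x36, 0x32]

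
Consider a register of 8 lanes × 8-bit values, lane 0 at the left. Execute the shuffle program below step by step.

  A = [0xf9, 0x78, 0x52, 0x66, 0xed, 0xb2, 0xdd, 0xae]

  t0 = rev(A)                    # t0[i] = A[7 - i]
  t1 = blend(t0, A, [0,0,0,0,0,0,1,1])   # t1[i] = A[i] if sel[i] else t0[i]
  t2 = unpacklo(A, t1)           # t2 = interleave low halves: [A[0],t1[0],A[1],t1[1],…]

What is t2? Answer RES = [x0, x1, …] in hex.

RES = [ 0xf9  0xae  0x78  0xdd  0x52  0xb2  0x66  0xed ]

t0 = [0xae, 0xdd, 0xb2, 0xed, 0x66, 0x52, 0x78, 0xf9]
t1 = [0xae, 0xdd, 0xb2, 0xed, 0x66, 0x52, 0xdd, 0xae]
t2 = [0xf9, 0xae, 0x78, 0xdd, 0x52, 0xb2, 0x66, 0xed]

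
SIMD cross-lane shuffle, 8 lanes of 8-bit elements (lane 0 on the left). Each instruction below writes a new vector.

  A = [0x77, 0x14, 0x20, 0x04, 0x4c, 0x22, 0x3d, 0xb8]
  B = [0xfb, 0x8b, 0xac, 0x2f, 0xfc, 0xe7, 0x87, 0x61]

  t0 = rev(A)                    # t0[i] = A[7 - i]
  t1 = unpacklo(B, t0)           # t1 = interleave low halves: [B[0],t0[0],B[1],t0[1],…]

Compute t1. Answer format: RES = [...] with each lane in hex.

RES = [0xfb, 0xb8, 0x8b, 0x3d, 0xac, 0x22, 0x2f, 0x4c]

→ t0 |b8|3d|22|4c|04|20|14|77|
→ t1 |fb|b8|8b|3d|ac|22|2f|4c|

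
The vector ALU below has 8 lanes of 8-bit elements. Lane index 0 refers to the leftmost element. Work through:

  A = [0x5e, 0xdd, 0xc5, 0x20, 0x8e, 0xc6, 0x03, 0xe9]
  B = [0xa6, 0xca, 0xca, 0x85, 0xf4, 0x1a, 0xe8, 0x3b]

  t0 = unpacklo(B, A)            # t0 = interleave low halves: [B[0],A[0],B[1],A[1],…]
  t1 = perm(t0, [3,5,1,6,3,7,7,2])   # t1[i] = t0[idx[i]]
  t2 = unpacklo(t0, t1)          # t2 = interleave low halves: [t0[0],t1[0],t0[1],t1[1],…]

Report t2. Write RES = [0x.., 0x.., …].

RES = [ 0xa6  0xdd  0x5e  0xc5  0xca  0x5e  0xdd  0x85 ]

→ t0 |a6|5e|ca|dd|ca|c5|85|20|
→ t1 |dd|c5|5e|85|dd|20|20|ca|
→ t2 |a6|dd|5e|c5|ca|5e|dd|85|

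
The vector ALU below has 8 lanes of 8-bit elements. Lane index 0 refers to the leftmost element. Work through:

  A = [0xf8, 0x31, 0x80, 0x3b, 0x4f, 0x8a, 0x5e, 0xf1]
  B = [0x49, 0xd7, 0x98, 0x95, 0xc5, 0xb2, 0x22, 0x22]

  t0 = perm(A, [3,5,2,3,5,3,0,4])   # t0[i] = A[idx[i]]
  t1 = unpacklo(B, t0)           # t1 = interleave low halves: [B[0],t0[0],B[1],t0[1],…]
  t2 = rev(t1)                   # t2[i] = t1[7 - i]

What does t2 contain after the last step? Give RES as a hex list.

RES = [ 0x3b  0x95  0x80  0x98  0x8a  0xd7  0x3b  0x49 ]

→ t0 |3b|8a|80|3b|8a|3b|f8|4f|
→ t1 |49|3b|d7|8a|98|80|95|3b|
→ t2 |3b|95|80|98|8a|d7|3b|49|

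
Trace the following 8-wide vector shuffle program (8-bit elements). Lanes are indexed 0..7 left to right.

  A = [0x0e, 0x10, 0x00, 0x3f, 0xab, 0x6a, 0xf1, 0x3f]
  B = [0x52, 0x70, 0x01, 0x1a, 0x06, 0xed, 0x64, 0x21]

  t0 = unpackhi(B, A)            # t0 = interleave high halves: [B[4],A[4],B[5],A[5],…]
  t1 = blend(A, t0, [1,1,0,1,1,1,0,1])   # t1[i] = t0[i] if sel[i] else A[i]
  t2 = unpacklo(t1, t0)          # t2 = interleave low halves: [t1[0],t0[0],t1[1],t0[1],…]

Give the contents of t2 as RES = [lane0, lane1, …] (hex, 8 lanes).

t0 = [0x06, 0xab, 0xed, 0x6a, 0x64, 0xf1, 0x21, 0x3f]
t1 = [0x06, 0xab, 0x00, 0x6a, 0x64, 0xf1, 0xf1, 0x3f]
t2 = [0x06, 0x06, 0xab, 0xab, 0x00, 0xed, 0x6a, 0x6a]

RES = [0x06, 0x06, 0xab, 0xab, 0x00, 0xed, 0x6a, 0x6a]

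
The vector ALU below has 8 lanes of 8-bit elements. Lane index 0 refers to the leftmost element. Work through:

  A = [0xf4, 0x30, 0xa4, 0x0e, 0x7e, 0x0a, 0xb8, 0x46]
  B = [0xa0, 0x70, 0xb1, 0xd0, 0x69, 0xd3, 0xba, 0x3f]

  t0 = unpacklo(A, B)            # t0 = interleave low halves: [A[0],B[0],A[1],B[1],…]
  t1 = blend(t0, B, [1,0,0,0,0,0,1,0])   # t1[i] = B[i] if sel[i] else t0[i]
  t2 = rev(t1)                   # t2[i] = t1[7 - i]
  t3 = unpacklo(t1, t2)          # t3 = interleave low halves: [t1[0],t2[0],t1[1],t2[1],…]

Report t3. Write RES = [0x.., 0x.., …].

RES = [ 0xa0  0xd0  0xa0  0xba  0x30  0xb1  0x70  0xa4 ]

→ t0 |f4|a0|30|70|a4|b1|0e|d0|
→ t1 |a0|a0|30|70|a4|b1|ba|d0|
→ t2 |d0|ba|b1|a4|70|30|a0|a0|
→ t3 |a0|d0|a0|ba|30|b1|70|a4|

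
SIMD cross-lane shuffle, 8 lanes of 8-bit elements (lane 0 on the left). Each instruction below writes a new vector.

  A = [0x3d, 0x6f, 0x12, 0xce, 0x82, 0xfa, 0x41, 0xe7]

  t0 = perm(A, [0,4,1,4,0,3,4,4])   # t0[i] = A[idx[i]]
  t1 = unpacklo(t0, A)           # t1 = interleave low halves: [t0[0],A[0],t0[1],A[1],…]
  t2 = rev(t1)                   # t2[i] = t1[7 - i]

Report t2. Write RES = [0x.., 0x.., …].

  t0: 3d 82 6f 82 3d ce 82 82
  t1: 3d 3d 82 6f 6f 12 82 ce
  t2: ce 82 12 6f 6f 82 3d 3d

RES = [0xce, 0x82, 0x12, 0x6f, 0x6f, 0x82, 0x3d, 0x3d]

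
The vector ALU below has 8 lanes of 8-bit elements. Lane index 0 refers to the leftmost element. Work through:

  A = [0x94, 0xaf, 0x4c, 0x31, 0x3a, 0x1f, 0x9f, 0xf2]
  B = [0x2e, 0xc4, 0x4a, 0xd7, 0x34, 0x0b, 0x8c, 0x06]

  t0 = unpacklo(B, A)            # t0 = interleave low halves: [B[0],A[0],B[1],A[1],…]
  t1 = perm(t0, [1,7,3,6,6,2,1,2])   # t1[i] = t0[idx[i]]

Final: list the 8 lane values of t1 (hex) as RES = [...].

→ t0 |2e|94|c4|af|4a|4c|d7|31|
→ t1 |94|31|af|d7|d7|c4|94|c4|

RES = [0x94, 0x31, 0xaf, 0xd7, 0xd7, 0xc4, 0x94, 0xc4]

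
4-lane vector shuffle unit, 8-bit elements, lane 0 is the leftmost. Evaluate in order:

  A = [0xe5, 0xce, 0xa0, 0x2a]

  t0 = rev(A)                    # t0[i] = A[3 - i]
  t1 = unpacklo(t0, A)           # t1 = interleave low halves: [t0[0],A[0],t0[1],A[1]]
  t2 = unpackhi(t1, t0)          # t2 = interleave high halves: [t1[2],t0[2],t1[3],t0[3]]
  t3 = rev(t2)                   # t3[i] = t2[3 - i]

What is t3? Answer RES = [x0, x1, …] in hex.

t0 = [0x2a, 0xa0, 0xce, 0xe5]
t1 = [0x2a, 0xe5, 0xa0, 0xce]
t2 = [0xa0, 0xce, 0xce, 0xe5]
t3 = [0xe5, 0xce, 0xce, 0xa0]

RES = [0xe5, 0xce, 0xce, 0xa0]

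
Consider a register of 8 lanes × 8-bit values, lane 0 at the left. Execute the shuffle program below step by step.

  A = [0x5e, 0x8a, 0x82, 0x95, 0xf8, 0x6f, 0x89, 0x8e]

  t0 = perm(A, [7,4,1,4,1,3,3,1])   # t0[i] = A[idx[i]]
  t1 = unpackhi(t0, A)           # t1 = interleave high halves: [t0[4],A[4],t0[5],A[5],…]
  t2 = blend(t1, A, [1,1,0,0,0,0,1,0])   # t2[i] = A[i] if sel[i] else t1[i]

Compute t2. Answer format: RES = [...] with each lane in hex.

→ t0 |8e|f8|8a|f8|8a|95|95|8a|
→ t1 |8a|f8|95|6f|95|89|8a|8e|
→ t2 |5e|8a|95|6f|95|89|89|8e|

RES = [0x5e, 0x8a, 0x95, 0x6f, 0x95, 0x89, 0x89, 0x8e]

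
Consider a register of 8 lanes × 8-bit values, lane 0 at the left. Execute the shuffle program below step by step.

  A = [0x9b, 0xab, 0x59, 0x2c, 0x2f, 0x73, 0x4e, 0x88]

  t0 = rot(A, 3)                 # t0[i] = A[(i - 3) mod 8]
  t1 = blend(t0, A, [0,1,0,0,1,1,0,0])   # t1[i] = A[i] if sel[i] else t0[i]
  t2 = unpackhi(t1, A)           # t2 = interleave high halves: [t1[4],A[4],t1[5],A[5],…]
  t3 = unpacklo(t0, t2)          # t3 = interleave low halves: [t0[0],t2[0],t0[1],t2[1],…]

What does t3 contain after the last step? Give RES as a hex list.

RES = [ 0x73  0x2f  0x4e  0x2f  0x88  0x73  0x9b  0x73 ]

→ t0 |73|4e|88|9b|ab|59|2c|2f|
→ t1 |73|ab|88|9b|2f|73|2c|2f|
→ t2 |2f|2f|73|73|2c|4e|2f|88|
→ t3 |73|2f|4e|2f|88|73|9b|73|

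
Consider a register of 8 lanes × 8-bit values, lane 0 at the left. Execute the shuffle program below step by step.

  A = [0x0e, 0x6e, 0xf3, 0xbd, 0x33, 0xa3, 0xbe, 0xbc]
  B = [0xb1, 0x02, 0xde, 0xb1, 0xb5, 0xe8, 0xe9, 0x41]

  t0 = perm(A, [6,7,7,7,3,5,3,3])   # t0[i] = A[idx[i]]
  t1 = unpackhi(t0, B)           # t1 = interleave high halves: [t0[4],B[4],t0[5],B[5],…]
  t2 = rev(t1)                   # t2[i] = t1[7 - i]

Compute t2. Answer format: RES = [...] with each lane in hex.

RES = [ 0x41  0xbd  0xe9  0xbd  0xe8  0xa3  0xb5  0xbd ]

t0 = [0xbe, 0xbc, 0xbc, 0xbc, 0xbd, 0xa3, 0xbd, 0xbd]
t1 = [0xbd, 0xb5, 0xa3, 0xe8, 0xbd, 0xe9, 0xbd, 0x41]
t2 = [0x41, 0xbd, 0xe9, 0xbd, 0xe8, 0xa3, 0xb5, 0xbd]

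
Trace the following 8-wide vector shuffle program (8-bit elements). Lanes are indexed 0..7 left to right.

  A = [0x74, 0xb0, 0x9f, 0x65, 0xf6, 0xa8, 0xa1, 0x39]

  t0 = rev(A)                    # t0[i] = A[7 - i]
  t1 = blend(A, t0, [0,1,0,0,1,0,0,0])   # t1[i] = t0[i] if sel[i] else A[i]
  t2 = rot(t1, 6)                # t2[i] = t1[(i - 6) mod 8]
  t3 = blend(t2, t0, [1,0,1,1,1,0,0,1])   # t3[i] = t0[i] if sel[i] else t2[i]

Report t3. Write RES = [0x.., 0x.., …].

t0 = [0x39, 0xa1, 0xa8, 0xf6, 0x65, 0x9f, 0xb0, 0x74]
t1 = [0x74, 0xa1, 0x9f, 0x65, 0x65, 0xa8, 0xa1, 0x39]
t2 = [0x9f, 0x65, 0x65, 0xa8, 0xa1, 0x39, 0x74, 0xa1]
t3 = [0x39, 0x65, 0xa8, 0xf6, 0x65, 0x39, 0x74, 0x74]

RES = [0x39, 0x65, 0xa8, 0xf6, 0x65, 0x39, 0x74, 0x74]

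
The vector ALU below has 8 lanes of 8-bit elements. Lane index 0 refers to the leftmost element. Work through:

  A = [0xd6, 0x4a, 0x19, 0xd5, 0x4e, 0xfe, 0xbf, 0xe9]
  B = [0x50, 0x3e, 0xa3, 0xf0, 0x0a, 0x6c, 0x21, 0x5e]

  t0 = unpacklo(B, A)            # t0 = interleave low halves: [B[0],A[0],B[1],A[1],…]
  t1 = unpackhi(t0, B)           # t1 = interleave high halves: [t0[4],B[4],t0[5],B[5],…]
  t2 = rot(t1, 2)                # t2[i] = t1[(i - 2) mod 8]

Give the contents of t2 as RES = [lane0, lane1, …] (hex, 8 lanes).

→ t0 |50|d6|3e|4a|a3|19|f0|d5|
→ t1 |a3|0a|19|6c|f0|21|d5|5e|
→ t2 |d5|5e|a3|0a|19|6c|f0|21|

RES = [0xd5, 0x5e, 0xa3, 0x0a, 0x19, 0x6c, 0xf0, 0x21]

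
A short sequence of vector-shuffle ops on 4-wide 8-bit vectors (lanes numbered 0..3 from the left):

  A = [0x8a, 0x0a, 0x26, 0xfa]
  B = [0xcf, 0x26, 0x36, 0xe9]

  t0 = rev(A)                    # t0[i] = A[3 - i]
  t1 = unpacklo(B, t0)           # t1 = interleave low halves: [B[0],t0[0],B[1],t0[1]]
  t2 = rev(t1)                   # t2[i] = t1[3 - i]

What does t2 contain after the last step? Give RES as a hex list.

RES = [0x26, 0x26, 0xfa, 0xcf]

  t0: fa 26 0a 8a
  t1: cf fa 26 26
  t2: 26 26 fa cf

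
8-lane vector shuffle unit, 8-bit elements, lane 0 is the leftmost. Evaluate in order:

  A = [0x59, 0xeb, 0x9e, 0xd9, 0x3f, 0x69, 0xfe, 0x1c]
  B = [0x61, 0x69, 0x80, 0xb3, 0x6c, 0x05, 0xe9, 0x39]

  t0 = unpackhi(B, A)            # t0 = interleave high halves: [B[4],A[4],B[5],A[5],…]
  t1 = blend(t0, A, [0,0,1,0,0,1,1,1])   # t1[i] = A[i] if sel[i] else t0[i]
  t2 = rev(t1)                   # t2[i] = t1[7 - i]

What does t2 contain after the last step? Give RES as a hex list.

→ t0 |6c|3f|05|69|e9|fe|39|1c|
→ t1 |6c|3f|9e|69|e9|69|fe|1c|
→ t2 |1c|fe|69|e9|69|9e|3f|6c|

RES = [0x1c, 0xfe, 0x69, 0xe9, 0x69, 0x9e, 0x3f, 0x6c]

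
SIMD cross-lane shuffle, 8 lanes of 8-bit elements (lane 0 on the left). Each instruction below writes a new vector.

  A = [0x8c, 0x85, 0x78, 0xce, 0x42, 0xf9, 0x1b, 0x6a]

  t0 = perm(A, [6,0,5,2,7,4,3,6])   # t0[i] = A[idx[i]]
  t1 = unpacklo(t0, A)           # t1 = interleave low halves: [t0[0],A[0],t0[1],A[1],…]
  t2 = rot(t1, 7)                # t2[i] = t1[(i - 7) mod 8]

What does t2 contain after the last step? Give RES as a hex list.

t0 = [0x1b, 0x8c, 0xf9, 0x78, 0x6a, 0x42, 0xce, 0x1b]
t1 = [0x1b, 0x8c, 0x8c, 0x85, 0xf9, 0x78, 0x78, 0xce]
t2 = [0x8c, 0x8c, 0x85, 0xf9, 0x78, 0x78, 0xce, 0x1b]

RES = [0x8c, 0x8c, 0x85, 0xf9, 0x78, 0x78, 0xce, 0x1b]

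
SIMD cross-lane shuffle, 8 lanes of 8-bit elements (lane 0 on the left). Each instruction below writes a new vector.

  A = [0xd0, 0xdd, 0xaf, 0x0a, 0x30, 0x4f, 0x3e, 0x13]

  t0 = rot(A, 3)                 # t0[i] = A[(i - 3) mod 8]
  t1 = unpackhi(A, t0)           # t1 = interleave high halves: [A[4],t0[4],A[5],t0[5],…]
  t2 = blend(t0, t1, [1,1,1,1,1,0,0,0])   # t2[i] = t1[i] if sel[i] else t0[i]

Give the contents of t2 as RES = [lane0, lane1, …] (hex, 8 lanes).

→ t0 |4f|3e|13|d0|dd|af|0a|30|
→ t1 |30|dd|4f|af|3e|0a|13|30|
→ t2 |30|dd|4f|af|3e|af|0a|30|

RES = [ 0x30  0xdd  0x4f  0xaf  0x3e  0xaf  0x0a  0x30 ]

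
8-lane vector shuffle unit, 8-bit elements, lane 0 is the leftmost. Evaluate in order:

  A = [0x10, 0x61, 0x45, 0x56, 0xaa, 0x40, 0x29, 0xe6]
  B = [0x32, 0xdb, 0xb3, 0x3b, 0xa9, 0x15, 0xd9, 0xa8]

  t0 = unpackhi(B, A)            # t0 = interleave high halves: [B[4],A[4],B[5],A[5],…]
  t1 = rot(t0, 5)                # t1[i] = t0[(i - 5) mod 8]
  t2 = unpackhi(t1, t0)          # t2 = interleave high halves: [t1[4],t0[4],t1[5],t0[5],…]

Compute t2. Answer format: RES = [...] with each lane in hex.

  t0: a9 aa 15 40 d9 29 a8 e6
  t1: 40 d9 29 a8 e6 a9 aa 15
  t2: e6 d9 a9 29 aa a8 15 e6

RES = [0xe6, 0xd9, 0xa9, 0x29, 0xaa, 0xa8, 0x15, 0xe6]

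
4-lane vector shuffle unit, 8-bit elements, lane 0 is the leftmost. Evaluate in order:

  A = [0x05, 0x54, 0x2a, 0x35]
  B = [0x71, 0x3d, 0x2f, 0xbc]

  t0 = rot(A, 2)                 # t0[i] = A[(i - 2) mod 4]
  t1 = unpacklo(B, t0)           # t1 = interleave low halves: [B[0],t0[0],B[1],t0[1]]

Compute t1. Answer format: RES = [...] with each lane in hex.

  t0: 2a 35 05 54
  t1: 71 2a 3d 35

RES = [0x71, 0x2a, 0x3d, 0x35]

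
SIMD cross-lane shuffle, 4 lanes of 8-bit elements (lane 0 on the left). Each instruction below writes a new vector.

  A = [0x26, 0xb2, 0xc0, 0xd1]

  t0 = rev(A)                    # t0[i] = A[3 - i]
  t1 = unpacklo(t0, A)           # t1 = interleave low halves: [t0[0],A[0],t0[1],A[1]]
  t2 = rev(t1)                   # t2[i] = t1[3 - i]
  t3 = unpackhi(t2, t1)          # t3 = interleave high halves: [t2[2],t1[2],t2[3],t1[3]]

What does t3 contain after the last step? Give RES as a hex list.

RES = [ 0x26  0xc0  0xd1  0xb2 ]

→ t0 |d1|c0|b2|26|
→ t1 |d1|26|c0|b2|
→ t2 |b2|c0|26|d1|
→ t3 |26|c0|d1|b2|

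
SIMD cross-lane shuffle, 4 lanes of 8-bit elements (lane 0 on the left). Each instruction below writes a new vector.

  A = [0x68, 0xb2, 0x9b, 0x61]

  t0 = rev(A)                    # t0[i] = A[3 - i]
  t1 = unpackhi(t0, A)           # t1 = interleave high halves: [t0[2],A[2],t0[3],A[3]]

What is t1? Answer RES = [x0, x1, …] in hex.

  t0: 61 9b b2 68
  t1: b2 9b 68 61

RES = [0xb2, 0x9b, 0x68, 0x61]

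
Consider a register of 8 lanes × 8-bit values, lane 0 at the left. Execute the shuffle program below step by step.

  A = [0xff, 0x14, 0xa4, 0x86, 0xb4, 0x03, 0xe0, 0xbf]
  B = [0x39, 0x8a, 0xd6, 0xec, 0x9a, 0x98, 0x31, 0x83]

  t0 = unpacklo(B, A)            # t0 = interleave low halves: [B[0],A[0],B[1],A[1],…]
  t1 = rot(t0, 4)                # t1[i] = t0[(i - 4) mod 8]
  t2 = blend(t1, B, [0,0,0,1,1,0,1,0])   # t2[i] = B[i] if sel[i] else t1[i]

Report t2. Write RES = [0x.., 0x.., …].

  t0: 39 ff 8a 14 d6 a4 ec 86
  t1: d6 a4 ec 86 39 ff 8a 14
  t2: d6 a4 ec ec 9a ff 31 14

RES = [ 0xd6  0xa4  0xec  0xec  0x9a  0xff  0x31  0x14 ]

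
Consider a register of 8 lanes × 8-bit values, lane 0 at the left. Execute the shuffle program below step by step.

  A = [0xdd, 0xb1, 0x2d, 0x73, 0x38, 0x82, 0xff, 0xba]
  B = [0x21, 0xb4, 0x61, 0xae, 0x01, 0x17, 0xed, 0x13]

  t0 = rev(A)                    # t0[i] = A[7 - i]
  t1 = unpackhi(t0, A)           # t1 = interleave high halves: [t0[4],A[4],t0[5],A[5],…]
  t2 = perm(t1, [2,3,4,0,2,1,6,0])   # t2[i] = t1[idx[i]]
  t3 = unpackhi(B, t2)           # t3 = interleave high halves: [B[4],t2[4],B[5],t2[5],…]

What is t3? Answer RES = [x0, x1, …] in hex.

RES = [ 0x01  0x2d  0x17  0x38  0xed  0xdd  0x13  0x73 ]

t0 = [0xba, 0xff, 0x82, 0x38, 0x73, 0x2d, 0xb1, 0xdd]
t1 = [0x73, 0x38, 0x2d, 0x82, 0xb1, 0xff, 0xdd, 0xba]
t2 = [0x2d, 0x82, 0xb1, 0x73, 0x2d, 0x38, 0xdd, 0x73]
t3 = [0x01, 0x2d, 0x17, 0x38, 0xed, 0xdd, 0x13, 0x73]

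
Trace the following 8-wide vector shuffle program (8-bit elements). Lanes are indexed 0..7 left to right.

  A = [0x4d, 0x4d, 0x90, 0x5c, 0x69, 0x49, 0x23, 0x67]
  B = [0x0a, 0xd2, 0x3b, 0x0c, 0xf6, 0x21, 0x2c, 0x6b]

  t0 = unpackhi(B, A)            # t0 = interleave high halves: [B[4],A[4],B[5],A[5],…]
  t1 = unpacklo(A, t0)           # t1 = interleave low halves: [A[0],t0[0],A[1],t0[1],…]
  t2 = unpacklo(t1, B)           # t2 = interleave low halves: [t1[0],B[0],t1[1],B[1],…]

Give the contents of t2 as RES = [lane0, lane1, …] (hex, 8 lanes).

  t0: f6 69 21 49 2c 23 6b 67
  t1: 4d f6 4d 69 90 21 5c 49
  t2: 4d 0a f6 d2 4d 3b 69 0c

RES = [ 0x4d  0x0a  0xf6  0xd2  0x4d  0x3b  0x69  0x0c ]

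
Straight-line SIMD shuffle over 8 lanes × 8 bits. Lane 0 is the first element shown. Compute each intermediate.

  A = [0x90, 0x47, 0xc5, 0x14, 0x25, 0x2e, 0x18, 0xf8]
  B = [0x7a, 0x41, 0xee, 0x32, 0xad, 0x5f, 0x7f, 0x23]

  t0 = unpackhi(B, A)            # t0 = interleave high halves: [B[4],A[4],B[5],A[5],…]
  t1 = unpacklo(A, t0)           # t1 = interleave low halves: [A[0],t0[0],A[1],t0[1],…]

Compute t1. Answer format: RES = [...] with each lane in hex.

RES = [0x90, 0xad, 0x47, 0x25, 0xc5, 0x5f, 0x14, 0x2e]

→ t0 |ad|25|5f|2e|7f|18|23|f8|
→ t1 |90|ad|47|25|c5|5f|14|2e|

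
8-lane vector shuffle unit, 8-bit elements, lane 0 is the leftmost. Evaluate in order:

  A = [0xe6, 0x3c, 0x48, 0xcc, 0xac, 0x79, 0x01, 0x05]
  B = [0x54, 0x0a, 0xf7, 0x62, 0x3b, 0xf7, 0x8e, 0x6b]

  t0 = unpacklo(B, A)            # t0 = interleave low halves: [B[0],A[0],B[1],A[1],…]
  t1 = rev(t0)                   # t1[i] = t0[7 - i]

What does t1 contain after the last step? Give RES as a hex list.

RES = [0xcc, 0x62, 0x48, 0xf7, 0x3c, 0x0a, 0xe6, 0x54]

t0 = [0x54, 0xe6, 0x0a, 0x3c, 0xf7, 0x48, 0x62, 0xcc]
t1 = [0xcc, 0x62, 0x48, 0xf7, 0x3c, 0x0a, 0xe6, 0x54]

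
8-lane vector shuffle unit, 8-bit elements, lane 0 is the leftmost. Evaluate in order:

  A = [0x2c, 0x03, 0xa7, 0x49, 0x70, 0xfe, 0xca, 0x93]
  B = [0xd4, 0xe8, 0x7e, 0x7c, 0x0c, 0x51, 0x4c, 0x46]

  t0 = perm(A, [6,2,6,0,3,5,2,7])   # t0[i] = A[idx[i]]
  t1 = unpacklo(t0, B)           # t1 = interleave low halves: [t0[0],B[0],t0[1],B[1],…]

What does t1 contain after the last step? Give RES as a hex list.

RES = [0xca, 0xd4, 0xa7, 0xe8, 0xca, 0x7e, 0x2c, 0x7c]

t0 = [0xca, 0xa7, 0xca, 0x2c, 0x49, 0xfe, 0xa7, 0x93]
t1 = [0xca, 0xd4, 0xa7, 0xe8, 0xca, 0x7e, 0x2c, 0x7c]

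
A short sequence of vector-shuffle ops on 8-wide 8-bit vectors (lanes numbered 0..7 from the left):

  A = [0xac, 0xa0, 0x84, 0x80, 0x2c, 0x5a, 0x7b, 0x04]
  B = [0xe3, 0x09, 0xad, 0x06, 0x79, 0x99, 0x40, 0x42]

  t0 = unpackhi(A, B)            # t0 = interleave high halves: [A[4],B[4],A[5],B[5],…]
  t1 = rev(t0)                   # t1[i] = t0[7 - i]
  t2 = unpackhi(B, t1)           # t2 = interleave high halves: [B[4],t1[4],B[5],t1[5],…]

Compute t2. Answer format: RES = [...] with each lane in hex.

RES = [0x79, 0x99, 0x99, 0x5a, 0x40, 0x79, 0x42, 0x2c]

t0 = [0x2c, 0x79, 0x5a, 0x99, 0x7b, 0x40, 0x04, 0x42]
t1 = [0x42, 0x04, 0x40, 0x7b, 0x99, 0x5a, 0x79, 0x2c]
t2 = [0x79, 0x99, 0x99, 0x5a, 0x40, 0x79, 0x42, 0x2c]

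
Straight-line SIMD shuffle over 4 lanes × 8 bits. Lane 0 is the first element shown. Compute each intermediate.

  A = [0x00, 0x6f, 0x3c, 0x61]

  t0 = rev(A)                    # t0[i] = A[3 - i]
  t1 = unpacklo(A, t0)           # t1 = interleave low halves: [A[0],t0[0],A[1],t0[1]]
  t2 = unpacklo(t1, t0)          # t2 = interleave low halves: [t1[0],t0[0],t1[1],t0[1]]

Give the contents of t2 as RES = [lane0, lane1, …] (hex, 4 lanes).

t0 = [0x61, 0x3c, 0x6f, 0x00]
t1 = [0x00, 0x61, 0x6f, 0x3c]
t2 = [0x00, 0x61, 0x61, 0x3c]

RES = [0x00, 0x61, 0x61, 0x3c]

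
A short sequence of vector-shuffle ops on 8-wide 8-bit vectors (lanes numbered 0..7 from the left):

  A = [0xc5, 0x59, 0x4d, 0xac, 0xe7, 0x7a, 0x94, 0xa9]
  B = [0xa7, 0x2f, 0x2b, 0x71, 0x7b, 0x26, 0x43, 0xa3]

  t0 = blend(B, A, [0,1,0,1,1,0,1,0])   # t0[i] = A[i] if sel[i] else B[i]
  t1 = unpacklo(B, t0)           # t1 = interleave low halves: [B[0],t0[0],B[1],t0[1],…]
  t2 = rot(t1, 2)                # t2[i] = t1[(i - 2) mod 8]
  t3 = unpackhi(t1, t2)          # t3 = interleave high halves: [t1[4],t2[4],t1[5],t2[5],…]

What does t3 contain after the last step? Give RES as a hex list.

  t0: a7 59 2b ac e7 26 94 a3
  t1: a7 a7 2f 59 2b 2b 71 ac
  t2: 71 ac a7 a7 2f 59 2b 2b
  t3: 2b 2f 2b 59 71 2b ac 2b

RES = [ 0x2b  0x2f  0x2b  0x59  0x71  0x2b  0xac  0x2b ]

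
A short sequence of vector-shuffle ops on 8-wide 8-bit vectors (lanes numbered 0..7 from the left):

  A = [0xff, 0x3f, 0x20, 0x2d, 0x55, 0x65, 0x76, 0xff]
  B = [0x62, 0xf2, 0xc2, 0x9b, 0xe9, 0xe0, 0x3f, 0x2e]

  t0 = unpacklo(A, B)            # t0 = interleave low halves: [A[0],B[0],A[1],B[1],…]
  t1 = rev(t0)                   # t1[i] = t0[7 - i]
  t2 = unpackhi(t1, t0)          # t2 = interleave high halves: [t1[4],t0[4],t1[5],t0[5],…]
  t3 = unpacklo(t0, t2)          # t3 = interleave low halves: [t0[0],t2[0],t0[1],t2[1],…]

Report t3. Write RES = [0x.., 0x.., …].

RES = [ 0xff  0xf2  0x62  0x20  0x3f  0x3f  0xf2  0xc2 ]

  t0: ff 62 3f f2 20 c2 2d 9b
  t1: 9b 2d c2 20 f2 3f 62 ff
  t2: f2 20 3f c2 62 2d ff 9b
  t3: ff f2 62 20 3f 3f f2 c2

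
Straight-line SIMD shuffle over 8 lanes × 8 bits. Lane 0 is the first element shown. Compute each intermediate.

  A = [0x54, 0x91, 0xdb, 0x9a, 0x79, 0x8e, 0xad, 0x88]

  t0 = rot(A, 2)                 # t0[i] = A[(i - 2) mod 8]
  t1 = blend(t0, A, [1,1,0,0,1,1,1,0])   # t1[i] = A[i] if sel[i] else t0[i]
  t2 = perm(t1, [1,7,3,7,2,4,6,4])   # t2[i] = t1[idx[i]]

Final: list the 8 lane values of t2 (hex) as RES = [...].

t0 = [0xad, 0x88, 0x54, 0x91, 0xdb, 0x9a, 0x79, 0x8e]
t1 = [0x54, 0x91, 0x54, 0x91, 0x79, 0x8e, 0xad, 0x8e]
t2 = [0x91, 0x8e, 0x91, 0x8e, 0x54, 0x79, 0xad, 0x79]

RES = [0x91, 0x8e, 0x91, 0x8e, 0x54, 0x79, 0xad, 0x79]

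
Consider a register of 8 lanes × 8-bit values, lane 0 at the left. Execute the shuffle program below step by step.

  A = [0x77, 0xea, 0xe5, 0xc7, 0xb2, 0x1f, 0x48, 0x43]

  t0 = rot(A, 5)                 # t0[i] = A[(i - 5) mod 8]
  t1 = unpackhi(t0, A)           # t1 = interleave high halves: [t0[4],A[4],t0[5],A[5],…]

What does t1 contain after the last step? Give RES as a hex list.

  t0: c7 b2 1f 48 43 77 ea e5
  t1: 43 b2 77 1f ea 48 e5 43

RES = [0x43, 0xb2, 0x77, 0x1f, 0xea, 0x48, 0xe5, 0x43]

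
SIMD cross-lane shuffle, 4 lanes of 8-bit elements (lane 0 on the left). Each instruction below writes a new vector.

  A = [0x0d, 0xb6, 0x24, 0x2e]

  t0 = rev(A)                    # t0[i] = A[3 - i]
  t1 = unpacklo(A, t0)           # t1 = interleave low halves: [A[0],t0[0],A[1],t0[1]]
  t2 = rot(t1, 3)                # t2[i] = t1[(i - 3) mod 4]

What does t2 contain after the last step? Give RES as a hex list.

  t0: 2e 24 b6 0d
  t1: 0d 2e b6 24
  t2: 2e b6 24 0d

RES = [0x2e, 0xb6, 0x24, 0x0d]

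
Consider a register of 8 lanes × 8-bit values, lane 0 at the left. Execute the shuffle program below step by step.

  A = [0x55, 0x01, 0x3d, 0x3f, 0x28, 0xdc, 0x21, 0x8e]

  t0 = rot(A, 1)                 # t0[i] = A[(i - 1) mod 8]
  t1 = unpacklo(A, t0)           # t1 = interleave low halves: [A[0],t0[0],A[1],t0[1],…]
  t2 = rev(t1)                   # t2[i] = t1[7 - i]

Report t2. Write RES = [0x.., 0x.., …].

t0 = [0x8e, 0x55, 0x01, 0x3d, 0x3f, 0x28, 0xdc, 0x21]
t1 = [0x55, 0x8e, 0x01, 0x55, 0x3d, 0x01, 0x3f, 0x3d]
t2 = [0x3d, 0x3f, 0x01, 0x3d, 0x55, 0x01, 0x8e, 0x55]

RES = [ 0x3d  0x3f  0x01  0x3d  0x55  0x01  0x8e  0x55 ]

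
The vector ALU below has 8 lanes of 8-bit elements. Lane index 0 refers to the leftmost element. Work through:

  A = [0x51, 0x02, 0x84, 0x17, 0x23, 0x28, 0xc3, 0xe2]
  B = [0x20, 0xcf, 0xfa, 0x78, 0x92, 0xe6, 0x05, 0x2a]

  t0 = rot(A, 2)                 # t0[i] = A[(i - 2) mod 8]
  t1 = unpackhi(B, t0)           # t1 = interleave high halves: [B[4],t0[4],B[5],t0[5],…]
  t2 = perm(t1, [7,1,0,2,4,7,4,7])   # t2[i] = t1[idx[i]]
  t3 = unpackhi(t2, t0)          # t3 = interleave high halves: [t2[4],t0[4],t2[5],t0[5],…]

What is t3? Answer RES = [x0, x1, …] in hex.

RES = [0x05, 0x84, 0x28, 0x17, 0x05, 0x23, 0x28, 0x28]

  t0: c3 e2 51 02 84 17 23 28
  t1: 92 84 e6 17 05 23 2a 28
  t2: 28 84 92 e6 05 28 05 28
  t3: 05 84 28 17 05 23 28 28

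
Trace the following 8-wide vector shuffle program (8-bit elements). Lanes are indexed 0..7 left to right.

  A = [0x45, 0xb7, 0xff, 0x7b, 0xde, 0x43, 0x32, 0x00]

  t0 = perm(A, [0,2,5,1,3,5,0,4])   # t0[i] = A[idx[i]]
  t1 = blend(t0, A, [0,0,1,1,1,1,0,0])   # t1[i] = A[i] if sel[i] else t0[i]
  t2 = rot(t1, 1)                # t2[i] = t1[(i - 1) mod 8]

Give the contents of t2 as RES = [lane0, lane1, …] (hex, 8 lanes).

RES = [ 0xde  0x45  0xff  0xff  0x7b  0xde  0x43  0x45 ]

→ t0 |45|ff|43|b7|7b|43|45|de|
→ t1 |45|ff|ff|7b|de|43|45|de|
→ t2 |de|45|ff|ff|7b|de|43|45|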